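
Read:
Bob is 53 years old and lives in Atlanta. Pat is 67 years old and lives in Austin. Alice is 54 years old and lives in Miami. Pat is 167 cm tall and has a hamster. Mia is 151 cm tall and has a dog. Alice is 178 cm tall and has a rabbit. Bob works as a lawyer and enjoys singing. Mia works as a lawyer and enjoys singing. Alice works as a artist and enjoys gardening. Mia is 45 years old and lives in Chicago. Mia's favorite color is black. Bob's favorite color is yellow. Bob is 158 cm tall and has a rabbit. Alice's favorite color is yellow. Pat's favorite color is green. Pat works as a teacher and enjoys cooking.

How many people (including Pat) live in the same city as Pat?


Pat lives in Austin. Count = 1

1


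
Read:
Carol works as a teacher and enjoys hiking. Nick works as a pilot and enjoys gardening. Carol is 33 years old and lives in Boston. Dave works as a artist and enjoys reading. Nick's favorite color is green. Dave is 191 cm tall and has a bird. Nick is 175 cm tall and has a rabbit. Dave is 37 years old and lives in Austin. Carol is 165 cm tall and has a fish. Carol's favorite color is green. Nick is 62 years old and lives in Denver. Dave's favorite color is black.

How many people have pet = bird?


Count: 1

1


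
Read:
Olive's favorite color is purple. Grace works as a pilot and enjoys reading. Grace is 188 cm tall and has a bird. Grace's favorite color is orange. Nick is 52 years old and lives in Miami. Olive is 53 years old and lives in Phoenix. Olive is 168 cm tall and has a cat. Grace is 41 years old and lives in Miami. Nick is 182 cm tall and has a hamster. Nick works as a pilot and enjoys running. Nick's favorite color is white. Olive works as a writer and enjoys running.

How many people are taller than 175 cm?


Taller than 175: 2

2


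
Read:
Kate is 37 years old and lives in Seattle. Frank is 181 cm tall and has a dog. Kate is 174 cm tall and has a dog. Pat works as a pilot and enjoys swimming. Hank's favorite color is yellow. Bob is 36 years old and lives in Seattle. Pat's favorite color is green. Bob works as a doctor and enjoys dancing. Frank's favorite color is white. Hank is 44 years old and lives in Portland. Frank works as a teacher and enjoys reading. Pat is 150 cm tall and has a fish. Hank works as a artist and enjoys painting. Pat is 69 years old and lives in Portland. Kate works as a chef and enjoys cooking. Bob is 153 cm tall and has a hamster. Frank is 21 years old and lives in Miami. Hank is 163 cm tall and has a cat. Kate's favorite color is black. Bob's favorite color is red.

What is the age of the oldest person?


Oldest: Pat at 69

69


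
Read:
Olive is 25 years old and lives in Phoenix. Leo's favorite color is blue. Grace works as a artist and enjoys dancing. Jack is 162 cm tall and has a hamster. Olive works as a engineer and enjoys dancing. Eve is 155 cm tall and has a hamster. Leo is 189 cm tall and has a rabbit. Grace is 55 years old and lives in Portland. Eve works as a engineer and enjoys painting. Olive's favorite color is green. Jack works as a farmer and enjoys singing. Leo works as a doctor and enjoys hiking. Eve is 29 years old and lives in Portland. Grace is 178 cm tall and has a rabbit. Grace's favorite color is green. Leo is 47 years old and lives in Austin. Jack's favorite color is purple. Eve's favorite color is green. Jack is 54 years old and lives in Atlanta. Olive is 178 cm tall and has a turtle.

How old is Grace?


Grace is 55 years old

55


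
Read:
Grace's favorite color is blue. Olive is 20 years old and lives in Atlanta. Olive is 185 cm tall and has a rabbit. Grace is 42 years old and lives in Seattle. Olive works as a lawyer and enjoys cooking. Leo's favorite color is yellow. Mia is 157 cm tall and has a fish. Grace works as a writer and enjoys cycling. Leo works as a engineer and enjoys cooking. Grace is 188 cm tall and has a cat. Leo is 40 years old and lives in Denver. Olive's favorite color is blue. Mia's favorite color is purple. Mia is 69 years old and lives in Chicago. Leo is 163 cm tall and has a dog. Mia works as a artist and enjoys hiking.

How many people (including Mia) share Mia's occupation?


Mia is a artist. Count = 1

1


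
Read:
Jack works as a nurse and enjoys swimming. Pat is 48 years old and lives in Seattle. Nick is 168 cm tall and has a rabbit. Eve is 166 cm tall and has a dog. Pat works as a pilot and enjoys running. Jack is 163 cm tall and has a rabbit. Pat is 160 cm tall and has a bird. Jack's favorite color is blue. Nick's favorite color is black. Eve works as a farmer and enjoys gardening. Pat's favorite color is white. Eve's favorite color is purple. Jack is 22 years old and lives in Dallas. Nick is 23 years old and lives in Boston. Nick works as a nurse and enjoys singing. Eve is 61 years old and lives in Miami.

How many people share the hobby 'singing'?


Count: 1

1


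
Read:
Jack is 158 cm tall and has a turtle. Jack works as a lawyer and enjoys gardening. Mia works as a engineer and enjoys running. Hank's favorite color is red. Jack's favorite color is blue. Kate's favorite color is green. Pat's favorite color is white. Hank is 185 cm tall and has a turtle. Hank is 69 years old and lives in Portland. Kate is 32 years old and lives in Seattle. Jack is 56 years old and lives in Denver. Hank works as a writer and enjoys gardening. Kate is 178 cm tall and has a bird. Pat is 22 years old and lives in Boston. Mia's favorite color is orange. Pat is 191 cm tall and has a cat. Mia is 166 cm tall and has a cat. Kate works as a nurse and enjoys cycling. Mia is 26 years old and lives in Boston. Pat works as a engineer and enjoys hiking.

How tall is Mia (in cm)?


Mia is 166 cm tall

166


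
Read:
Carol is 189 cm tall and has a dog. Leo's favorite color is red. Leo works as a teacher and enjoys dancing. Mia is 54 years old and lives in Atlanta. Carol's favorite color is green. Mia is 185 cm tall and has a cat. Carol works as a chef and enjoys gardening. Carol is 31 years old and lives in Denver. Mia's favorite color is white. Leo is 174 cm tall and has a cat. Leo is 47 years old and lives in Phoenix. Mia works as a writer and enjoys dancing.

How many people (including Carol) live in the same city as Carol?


Carol lives in Denver. Count = 1

1


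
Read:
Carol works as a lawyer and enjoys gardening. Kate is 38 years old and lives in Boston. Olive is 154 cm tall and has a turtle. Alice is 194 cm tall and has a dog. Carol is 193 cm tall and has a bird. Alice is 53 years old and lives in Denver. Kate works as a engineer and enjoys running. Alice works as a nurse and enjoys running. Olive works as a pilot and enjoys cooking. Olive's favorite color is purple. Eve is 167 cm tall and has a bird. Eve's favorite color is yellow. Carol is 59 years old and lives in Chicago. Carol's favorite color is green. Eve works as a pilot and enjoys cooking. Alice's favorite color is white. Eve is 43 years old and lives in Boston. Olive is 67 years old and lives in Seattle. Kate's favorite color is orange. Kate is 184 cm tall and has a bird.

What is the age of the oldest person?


Oldest: Olive at 67

67


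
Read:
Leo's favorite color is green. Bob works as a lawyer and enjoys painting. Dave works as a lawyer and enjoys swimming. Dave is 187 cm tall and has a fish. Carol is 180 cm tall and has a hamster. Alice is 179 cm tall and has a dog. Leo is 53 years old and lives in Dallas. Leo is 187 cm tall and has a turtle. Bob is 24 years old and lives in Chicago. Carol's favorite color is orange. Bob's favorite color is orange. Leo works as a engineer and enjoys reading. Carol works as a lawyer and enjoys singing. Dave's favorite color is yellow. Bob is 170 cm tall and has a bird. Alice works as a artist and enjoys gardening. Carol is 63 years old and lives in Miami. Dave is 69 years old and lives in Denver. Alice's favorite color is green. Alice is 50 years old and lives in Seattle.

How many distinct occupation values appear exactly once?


Unique occupation values: 2

2


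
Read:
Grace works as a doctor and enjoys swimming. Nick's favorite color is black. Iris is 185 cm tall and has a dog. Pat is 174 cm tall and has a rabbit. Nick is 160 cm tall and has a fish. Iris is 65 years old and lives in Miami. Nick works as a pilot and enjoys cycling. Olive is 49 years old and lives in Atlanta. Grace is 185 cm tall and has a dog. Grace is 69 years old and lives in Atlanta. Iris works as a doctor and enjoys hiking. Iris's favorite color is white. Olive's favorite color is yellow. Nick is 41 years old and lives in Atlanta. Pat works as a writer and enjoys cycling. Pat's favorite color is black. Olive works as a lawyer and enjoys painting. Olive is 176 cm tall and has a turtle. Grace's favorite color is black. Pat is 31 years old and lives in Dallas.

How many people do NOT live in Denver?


Not in Denver: 5

5


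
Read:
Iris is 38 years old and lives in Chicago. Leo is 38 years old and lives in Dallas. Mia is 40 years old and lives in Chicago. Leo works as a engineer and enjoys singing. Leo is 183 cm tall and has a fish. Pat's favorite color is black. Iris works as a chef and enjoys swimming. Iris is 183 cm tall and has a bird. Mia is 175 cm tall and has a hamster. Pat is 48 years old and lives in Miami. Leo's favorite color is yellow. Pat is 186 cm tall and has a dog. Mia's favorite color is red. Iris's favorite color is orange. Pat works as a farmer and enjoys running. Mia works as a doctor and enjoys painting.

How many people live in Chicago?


Count in Chicago: 2

2


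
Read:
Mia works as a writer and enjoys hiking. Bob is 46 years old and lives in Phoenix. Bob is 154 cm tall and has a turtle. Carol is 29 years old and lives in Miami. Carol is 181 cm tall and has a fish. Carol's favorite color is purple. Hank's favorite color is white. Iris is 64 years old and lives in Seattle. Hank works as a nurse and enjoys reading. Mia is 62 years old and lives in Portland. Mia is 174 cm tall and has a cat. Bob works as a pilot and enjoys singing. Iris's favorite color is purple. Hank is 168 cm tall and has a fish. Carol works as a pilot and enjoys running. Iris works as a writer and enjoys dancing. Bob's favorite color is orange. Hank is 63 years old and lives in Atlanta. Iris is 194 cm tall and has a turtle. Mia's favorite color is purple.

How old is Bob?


Bob is 46 years old

46


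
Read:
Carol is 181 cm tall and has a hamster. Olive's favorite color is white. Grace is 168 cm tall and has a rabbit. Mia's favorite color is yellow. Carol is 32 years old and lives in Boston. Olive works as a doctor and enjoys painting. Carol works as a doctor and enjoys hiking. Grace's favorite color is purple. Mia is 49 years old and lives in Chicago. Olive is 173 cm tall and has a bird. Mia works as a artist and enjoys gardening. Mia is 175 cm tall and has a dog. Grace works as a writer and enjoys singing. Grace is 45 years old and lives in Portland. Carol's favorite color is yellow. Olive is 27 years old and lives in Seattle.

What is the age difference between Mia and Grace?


|49 - 45| = 4

4


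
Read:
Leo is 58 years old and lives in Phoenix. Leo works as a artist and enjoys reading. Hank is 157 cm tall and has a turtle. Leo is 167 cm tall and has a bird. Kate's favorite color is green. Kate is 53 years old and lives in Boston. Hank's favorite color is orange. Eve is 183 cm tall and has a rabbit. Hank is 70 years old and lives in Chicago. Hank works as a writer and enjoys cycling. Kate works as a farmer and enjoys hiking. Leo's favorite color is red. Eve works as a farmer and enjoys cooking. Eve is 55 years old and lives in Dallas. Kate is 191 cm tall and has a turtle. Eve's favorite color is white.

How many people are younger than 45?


Filter: 0

0


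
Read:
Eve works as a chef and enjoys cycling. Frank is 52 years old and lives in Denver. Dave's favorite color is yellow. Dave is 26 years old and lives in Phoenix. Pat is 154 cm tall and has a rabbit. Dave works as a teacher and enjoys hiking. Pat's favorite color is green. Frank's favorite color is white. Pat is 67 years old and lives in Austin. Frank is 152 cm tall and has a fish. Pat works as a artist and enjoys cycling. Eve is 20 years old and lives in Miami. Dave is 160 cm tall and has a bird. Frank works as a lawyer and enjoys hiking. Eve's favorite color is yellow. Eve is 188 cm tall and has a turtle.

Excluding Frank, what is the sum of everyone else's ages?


Sum (excluding Frank): 113

113


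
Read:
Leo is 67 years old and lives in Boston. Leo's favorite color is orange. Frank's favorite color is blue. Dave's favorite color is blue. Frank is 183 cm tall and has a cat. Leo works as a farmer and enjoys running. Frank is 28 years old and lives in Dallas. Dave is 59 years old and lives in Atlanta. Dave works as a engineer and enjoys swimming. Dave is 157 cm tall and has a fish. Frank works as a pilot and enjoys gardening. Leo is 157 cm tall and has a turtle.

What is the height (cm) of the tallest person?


Tallest: Frank at 183 cm

183


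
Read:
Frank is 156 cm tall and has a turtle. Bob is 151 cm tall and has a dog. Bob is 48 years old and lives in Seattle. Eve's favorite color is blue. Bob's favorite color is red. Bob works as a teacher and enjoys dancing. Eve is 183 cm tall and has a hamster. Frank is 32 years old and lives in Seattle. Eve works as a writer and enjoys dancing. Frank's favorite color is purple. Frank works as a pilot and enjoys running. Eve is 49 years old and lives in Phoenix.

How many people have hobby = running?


Count: 1

1


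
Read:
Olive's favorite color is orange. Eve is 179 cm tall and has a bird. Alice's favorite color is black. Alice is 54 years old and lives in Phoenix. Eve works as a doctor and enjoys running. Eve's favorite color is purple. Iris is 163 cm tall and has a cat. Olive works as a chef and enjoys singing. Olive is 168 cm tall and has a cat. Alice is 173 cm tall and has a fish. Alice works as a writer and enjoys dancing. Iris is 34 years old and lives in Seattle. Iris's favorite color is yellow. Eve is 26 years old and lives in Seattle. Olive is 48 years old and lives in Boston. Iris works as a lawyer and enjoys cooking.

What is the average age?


Sum=162, n=4, avg=40.5

40.5


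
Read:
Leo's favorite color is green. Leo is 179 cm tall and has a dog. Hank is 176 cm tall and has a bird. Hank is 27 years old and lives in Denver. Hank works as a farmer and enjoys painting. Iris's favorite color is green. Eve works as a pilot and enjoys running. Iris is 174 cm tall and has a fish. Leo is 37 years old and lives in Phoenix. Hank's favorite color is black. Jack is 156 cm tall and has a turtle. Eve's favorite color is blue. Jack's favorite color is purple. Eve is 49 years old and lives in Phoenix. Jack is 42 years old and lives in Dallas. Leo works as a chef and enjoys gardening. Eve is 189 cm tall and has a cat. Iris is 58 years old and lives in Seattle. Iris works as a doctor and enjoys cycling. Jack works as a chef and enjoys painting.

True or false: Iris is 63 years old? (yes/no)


Iris is actually 58. no

no


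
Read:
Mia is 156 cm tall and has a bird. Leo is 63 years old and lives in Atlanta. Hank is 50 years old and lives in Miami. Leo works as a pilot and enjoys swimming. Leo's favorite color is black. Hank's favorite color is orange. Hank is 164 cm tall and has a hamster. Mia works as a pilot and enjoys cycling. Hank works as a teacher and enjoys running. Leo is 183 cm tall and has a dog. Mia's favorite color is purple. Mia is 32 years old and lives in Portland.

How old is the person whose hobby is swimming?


Person with hobby=swimming is Leo, age 63

63


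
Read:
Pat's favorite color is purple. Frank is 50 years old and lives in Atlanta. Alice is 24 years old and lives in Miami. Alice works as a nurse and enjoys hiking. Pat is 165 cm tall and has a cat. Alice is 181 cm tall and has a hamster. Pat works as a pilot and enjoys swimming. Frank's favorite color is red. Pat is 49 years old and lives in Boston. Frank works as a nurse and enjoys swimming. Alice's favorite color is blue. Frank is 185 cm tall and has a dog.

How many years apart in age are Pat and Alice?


49 vs 24, diff = 25

25


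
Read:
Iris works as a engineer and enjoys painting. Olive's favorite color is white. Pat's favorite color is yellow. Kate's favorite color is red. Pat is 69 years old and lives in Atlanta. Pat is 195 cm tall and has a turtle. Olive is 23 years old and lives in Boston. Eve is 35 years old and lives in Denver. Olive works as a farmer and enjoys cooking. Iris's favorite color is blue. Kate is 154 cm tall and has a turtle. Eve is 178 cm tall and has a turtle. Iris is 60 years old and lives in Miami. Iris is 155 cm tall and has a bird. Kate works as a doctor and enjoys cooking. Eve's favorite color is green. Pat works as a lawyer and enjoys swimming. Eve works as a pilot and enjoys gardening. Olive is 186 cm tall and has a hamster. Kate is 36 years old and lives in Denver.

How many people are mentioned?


People: Olive, Iris, Pat, Kate, Eve. Count = 5

5


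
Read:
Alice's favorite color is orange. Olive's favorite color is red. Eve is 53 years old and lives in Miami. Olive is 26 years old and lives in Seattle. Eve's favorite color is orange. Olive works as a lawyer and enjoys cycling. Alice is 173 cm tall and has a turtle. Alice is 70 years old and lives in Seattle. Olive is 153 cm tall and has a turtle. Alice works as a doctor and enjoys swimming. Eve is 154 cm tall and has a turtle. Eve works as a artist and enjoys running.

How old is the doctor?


The doctor is Alice, age 70

70


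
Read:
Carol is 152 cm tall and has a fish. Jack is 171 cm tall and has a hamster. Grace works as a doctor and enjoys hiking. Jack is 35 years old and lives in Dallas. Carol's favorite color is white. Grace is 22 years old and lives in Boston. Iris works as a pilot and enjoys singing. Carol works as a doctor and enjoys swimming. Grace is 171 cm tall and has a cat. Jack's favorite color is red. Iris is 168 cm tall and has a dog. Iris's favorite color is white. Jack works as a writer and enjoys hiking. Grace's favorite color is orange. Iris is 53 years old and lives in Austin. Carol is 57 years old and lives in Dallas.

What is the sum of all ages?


35+53+57+22 = 167

167


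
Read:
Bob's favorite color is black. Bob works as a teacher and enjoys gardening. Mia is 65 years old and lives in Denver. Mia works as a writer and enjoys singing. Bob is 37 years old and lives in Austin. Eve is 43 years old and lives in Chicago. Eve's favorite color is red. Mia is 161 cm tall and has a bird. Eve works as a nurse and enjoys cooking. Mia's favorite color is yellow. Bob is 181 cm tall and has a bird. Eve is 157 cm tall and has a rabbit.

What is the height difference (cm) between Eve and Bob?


|157 - 181| = 24

24


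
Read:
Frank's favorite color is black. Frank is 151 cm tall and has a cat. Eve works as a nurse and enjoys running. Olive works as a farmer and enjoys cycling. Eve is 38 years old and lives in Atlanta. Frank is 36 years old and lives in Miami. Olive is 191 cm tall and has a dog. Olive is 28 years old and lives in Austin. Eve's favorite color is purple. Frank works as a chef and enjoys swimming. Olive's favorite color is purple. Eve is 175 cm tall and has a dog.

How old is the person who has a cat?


Person with cat is Frank, age 36

36


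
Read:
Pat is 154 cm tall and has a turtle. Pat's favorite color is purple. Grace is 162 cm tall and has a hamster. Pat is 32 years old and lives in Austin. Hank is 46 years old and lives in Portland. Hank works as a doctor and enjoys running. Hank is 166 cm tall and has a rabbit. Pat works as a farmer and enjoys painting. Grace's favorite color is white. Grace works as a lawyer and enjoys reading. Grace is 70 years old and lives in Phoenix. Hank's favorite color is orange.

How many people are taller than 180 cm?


Taller than 180: 0

0


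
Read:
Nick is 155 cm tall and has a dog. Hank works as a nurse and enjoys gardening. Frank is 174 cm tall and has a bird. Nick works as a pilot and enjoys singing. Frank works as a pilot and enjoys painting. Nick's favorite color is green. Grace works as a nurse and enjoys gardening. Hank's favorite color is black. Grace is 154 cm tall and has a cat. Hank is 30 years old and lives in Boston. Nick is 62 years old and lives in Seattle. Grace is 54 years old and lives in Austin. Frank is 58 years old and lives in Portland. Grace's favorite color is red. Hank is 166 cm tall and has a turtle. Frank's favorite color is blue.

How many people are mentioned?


People: Grace, Hank, Frank, Nick. Count = 4

4


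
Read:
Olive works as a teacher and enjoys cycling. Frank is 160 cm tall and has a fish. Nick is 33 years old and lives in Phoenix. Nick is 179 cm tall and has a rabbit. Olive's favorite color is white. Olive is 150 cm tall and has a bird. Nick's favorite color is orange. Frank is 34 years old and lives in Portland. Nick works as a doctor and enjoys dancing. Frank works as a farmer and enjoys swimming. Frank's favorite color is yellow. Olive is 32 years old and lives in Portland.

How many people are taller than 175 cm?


Taller than 175: 1

1


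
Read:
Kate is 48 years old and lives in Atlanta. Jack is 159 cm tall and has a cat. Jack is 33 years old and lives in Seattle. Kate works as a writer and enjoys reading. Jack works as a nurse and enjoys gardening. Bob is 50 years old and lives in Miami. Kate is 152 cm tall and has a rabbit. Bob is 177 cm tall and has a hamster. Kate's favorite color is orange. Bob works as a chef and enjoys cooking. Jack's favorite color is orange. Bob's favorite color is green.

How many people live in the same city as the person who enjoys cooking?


Person with hobby cooking is Bob, city Miami. Count = 1

1


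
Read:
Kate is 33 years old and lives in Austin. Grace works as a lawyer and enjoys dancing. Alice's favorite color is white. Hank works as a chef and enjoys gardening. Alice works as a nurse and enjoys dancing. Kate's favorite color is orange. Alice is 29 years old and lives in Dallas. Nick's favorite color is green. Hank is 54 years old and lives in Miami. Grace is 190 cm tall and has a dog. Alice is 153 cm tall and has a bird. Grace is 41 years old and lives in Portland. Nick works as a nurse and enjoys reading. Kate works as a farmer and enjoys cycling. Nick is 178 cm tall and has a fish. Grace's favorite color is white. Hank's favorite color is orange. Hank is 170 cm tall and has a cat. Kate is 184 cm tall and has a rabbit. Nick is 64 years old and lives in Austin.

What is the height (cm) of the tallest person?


Tallest: Grace at 190 cm

190


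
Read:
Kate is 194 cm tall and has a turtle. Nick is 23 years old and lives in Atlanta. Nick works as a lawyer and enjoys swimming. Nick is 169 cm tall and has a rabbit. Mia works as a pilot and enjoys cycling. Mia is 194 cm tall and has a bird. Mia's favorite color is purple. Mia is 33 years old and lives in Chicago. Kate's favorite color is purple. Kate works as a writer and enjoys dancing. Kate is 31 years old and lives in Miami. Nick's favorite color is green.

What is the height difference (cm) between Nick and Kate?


|169 - 194| = 25

25


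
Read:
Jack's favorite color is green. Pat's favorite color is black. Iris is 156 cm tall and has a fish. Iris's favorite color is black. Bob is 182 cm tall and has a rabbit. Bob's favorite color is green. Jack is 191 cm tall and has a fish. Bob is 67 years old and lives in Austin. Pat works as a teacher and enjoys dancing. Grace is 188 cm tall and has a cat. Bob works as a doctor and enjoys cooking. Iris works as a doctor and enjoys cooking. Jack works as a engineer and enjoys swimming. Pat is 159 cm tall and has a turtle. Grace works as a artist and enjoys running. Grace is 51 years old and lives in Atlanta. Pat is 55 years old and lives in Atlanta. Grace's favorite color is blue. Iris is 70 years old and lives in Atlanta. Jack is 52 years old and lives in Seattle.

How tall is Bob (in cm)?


Bob is 182 cm tall

182


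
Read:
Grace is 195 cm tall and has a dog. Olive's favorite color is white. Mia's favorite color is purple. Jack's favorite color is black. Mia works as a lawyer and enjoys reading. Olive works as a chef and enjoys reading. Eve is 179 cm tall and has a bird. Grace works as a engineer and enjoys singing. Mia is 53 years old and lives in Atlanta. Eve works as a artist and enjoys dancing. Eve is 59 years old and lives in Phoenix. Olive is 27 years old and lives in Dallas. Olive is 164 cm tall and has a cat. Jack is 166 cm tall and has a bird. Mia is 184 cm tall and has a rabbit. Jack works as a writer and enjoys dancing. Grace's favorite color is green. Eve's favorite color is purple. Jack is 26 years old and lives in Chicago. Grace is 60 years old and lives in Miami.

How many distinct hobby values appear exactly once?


Unique hobby values: 1

1


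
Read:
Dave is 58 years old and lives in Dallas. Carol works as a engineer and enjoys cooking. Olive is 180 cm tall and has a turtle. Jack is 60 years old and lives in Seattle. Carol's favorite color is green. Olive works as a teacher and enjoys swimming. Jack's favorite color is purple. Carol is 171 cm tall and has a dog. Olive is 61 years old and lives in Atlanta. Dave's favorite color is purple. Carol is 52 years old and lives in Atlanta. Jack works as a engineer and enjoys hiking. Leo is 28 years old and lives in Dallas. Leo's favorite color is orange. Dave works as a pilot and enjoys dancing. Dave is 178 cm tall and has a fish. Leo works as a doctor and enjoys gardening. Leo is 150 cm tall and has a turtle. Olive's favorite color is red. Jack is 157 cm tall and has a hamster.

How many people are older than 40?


Filter: 4

4


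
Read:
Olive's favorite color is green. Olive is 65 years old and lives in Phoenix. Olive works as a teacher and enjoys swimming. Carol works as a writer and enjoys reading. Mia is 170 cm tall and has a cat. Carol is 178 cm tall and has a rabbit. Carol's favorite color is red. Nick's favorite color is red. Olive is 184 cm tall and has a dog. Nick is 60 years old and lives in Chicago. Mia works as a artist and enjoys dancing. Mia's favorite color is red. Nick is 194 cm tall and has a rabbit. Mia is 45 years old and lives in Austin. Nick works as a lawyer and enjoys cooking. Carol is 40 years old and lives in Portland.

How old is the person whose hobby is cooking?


Person with hobby=cooking is Nick, age 60

60


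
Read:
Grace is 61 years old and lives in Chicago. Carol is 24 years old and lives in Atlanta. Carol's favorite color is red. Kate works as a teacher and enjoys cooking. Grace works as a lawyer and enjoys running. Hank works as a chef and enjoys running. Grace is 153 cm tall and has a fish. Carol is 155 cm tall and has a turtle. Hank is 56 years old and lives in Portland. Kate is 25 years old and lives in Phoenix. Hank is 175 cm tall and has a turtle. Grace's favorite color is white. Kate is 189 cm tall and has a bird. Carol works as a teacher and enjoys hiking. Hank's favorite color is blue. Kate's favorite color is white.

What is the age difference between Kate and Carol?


|25 - 24| = 1

1


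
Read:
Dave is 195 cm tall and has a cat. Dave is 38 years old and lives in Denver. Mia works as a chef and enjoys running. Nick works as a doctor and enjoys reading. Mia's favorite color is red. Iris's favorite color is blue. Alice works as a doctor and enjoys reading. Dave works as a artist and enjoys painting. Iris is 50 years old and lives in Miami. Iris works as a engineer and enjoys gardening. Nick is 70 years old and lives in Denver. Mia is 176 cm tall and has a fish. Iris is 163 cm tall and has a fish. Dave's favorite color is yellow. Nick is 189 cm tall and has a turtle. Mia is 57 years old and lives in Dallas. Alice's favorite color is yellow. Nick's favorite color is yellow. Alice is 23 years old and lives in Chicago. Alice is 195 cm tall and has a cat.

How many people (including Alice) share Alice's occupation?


Alice is a doctor. Count = 2

2


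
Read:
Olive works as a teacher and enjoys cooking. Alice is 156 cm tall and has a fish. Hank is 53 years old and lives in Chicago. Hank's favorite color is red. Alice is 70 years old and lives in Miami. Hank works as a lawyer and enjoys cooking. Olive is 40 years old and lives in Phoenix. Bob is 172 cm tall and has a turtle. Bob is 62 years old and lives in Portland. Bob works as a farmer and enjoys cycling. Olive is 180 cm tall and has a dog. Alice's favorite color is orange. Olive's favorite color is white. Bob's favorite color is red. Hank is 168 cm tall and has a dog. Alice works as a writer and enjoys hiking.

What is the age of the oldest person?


Oldest: Alice at 70

70


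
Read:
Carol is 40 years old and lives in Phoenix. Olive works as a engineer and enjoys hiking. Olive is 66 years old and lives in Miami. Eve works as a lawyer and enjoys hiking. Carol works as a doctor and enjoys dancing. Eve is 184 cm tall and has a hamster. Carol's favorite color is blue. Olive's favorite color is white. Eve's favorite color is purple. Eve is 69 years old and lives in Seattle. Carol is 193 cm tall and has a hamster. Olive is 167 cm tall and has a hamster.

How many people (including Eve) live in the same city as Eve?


Eve lives in Seattle. Count = 1

1


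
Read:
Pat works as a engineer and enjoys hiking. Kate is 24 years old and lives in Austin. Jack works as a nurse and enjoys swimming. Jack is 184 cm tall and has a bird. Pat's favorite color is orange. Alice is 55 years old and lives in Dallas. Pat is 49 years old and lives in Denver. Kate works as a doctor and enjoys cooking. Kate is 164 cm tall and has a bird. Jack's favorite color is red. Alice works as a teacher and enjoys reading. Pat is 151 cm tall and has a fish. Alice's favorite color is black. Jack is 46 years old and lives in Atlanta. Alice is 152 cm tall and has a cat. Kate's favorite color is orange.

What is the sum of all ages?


24+46+55+49 = 174

174


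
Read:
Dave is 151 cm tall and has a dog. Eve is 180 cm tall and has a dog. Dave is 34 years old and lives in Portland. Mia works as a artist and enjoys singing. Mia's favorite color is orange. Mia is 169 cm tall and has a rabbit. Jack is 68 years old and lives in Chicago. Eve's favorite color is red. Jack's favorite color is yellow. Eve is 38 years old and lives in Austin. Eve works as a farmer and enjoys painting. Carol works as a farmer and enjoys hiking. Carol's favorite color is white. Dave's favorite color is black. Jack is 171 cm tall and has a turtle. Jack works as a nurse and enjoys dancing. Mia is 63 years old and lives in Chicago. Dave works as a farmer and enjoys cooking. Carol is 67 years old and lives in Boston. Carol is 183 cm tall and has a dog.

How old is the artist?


The artist is Mia, age 63

63


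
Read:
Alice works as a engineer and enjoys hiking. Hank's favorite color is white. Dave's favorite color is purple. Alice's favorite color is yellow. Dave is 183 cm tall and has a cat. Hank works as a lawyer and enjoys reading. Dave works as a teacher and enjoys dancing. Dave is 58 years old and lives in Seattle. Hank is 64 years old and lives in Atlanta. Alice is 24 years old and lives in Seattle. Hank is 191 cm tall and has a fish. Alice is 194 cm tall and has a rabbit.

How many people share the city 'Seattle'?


Count: 2

2


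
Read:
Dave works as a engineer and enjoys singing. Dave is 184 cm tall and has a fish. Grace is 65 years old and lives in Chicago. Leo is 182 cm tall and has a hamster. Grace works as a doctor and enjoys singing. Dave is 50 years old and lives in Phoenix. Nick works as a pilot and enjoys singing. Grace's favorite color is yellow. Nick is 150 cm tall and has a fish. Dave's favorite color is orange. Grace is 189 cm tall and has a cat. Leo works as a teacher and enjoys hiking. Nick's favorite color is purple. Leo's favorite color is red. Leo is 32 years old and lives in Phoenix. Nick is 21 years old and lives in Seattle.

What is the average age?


Sum=168, n=4, avg=42

42


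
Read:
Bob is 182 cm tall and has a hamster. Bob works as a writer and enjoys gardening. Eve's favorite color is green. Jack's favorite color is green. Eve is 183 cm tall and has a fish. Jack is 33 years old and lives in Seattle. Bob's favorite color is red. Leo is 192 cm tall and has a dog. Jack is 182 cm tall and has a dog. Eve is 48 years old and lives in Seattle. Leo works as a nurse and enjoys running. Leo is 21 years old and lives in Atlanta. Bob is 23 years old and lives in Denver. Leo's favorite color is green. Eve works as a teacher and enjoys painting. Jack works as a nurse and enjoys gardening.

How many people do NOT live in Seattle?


Not in Seattle: 2

2


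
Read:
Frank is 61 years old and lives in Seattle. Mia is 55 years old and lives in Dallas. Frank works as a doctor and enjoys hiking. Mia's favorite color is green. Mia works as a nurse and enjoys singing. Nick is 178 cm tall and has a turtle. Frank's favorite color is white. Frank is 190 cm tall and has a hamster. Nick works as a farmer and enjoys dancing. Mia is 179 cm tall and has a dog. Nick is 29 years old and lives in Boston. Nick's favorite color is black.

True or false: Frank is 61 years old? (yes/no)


Frank is actually 61. yes

yes


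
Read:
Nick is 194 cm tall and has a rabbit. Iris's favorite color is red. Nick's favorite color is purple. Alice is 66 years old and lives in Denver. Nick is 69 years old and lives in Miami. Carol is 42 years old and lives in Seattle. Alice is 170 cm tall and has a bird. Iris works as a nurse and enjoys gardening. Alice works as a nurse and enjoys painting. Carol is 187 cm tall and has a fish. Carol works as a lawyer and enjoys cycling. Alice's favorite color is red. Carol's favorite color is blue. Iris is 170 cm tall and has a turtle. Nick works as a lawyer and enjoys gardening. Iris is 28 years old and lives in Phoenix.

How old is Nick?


Nick is 69 years old

69


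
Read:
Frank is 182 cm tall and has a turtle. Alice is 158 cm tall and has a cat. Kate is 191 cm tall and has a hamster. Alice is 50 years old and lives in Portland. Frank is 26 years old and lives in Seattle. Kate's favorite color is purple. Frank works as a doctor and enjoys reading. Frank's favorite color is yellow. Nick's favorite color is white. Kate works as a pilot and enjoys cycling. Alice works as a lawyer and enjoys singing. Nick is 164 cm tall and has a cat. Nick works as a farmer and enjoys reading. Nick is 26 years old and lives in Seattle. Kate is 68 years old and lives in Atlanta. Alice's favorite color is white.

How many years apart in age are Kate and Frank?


68 vs 26, diff = 42

42


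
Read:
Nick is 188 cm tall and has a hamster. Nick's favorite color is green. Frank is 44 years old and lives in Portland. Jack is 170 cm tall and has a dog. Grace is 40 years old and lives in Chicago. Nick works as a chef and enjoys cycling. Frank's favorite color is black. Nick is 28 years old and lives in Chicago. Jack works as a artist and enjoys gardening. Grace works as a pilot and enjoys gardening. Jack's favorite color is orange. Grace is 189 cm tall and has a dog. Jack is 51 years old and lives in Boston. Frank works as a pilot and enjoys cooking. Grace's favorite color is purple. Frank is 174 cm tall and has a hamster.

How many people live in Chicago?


Count in Chicago: 2

2


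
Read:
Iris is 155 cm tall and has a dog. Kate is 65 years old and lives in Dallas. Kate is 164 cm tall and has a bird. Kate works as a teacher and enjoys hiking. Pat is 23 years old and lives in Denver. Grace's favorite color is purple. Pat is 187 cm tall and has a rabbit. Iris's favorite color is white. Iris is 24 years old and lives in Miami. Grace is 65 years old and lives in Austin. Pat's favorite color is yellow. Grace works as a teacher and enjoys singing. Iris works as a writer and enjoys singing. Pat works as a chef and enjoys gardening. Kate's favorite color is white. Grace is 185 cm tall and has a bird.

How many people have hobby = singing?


Count: 2

2


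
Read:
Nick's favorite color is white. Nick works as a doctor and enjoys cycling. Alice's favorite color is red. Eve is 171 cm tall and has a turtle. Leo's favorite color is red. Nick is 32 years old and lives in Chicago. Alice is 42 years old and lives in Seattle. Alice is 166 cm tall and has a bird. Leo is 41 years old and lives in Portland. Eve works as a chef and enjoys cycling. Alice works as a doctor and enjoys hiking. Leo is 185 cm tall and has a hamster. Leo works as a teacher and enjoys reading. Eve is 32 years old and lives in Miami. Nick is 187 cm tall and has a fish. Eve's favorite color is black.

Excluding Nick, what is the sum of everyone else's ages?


Sum (excluding Nick): 115

115


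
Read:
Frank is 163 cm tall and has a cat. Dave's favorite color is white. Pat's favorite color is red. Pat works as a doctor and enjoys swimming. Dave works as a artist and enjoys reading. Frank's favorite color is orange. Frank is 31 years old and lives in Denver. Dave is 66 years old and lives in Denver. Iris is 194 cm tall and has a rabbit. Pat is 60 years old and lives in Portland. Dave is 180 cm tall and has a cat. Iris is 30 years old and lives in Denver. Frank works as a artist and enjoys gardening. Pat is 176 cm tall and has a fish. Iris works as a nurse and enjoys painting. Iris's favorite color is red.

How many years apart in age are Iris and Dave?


30 vs 66, diff = 36

36


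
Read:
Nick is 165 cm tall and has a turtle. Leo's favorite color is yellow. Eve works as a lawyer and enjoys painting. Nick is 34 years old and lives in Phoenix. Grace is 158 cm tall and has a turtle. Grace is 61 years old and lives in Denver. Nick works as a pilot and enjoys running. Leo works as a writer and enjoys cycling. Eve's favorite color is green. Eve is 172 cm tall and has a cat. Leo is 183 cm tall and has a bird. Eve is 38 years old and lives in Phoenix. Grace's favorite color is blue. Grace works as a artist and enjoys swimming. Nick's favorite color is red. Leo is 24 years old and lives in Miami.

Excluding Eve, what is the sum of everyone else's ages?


Sum (excluding Eve): 119

119


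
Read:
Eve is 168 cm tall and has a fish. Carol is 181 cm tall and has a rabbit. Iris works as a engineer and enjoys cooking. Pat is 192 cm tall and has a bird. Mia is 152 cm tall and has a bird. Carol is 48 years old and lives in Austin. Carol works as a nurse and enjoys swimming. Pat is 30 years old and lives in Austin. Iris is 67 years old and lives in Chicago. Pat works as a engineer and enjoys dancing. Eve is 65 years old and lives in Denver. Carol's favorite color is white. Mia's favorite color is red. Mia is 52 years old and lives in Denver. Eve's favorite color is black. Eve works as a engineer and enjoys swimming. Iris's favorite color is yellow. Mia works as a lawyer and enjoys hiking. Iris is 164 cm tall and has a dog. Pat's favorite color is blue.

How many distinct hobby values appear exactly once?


Unique hobby values: 3

3


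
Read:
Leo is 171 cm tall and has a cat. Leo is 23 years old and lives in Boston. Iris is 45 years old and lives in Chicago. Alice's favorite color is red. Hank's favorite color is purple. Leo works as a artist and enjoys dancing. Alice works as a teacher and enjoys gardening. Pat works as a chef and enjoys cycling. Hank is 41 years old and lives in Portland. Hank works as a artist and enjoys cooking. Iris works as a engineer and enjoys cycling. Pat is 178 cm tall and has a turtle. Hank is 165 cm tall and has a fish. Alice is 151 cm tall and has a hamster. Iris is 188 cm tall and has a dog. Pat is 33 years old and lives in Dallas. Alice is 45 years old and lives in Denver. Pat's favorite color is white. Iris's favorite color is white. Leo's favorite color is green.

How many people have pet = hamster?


Count: 1

1


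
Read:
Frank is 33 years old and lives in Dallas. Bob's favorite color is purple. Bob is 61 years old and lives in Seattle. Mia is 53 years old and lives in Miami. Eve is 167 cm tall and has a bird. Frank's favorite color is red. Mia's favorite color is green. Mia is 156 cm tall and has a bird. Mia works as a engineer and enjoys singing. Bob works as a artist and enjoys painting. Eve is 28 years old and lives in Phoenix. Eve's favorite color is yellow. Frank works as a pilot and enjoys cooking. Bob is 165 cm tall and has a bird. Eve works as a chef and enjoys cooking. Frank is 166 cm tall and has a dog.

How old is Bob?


Bob is 61 years old

61
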